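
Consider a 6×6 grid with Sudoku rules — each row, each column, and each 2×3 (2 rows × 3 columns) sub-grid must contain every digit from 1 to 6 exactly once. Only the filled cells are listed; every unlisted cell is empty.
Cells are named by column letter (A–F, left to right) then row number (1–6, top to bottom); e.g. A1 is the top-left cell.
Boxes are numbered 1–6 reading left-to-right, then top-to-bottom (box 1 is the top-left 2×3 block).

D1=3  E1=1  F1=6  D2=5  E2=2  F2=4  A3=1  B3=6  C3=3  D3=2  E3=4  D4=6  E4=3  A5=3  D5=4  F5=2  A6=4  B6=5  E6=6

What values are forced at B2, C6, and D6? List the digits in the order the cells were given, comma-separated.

For B2:
  Consider where 3 can go in column B.
  B1 is out (row 1 already has a 3).
  B4 is out (row 4 already has a 3).
  B5 is out (row 5 already has a 3).
  So the only cell in column B that can hold 3 is B2.
  So B2 = 3.
For C6:
  Consider where 2 can go in row 6.
  D6 is out (column D already has a 2).
  F6 is out (column F already has a 2).
  So the only cell in row 6 that can hold 2 is C6.
  So C6 = 2.
For D6:
  Row 6 already contains {4, 5, 6}.
  Column D already contains {2, 3, 4, 5, 6}.
  Its 2×3 block (box 6) already contains {2, 4, 6}.
  The only value from 1–6 not eliminated is 1, so D6 = 1.

3,2,1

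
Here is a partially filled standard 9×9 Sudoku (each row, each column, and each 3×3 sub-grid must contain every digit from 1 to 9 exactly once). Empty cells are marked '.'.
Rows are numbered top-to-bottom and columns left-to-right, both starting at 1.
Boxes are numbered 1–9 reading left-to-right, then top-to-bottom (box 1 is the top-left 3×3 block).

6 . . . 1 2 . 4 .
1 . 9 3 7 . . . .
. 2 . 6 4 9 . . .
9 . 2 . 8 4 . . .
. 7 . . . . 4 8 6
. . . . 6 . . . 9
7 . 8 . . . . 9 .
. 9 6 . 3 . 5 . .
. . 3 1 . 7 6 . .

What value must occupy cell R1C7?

Cell R1C7 itself could take any of {3, 7, 8, 9} by direct elimination.
Consider where 9 can go in row 1.
R1C2 is out (column 2 already has a 9).
R1C3 is out (column 3 already has a 9).
R1C4 is out (box 2 already has a 9).
R1C9 is out (column 9 already has a 9).
So the only cell in row 1 that can hold 9 is R1C7.
Therefore R1C7 = 9.

9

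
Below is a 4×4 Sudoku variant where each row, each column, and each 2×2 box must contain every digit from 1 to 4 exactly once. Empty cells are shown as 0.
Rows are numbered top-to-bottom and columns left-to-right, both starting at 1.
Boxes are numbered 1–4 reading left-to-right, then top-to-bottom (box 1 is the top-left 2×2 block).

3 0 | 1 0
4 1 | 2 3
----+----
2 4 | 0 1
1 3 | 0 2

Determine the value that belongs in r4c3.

4

Row 4 already contains {1, 2, 3}.
Column 3 already contains {1, 2}.
Its 2×2 block (box 4) already contains {1, 2}.
The only value from 1–4 not eliminated is 4, so r4c3 = 4.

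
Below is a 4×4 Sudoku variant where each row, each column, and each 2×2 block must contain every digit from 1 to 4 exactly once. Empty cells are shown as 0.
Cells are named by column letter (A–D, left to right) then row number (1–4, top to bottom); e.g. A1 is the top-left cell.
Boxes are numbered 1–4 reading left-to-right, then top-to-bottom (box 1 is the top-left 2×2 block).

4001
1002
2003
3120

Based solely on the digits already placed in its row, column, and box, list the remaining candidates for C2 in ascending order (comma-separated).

Row 2 already contains {1, 2}.
Column C already contains {2}.
Its 2×2 block (box 2) already contains {1, 2}.
Removing those from 1–4 leaves {3, 4} as the candidates for C2.

3,4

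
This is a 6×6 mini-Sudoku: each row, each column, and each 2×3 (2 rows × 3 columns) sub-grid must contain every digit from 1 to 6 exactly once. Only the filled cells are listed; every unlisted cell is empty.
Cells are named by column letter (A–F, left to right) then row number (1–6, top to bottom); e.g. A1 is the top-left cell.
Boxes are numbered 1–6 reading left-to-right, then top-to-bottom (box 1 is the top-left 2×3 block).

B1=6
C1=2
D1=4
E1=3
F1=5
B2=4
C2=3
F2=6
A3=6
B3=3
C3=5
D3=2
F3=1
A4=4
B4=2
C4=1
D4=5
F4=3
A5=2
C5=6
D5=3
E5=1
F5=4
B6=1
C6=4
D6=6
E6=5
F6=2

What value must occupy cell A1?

1

Row 1 already contains {2, 3, 4, 5, 6}.
Column A already contains {2, 4, 6}.
Its 2×3 block (box 1) already contains {2, 3, 4, 6}.
The only value from 1–6 not eliminated is 1, so A1 = 1.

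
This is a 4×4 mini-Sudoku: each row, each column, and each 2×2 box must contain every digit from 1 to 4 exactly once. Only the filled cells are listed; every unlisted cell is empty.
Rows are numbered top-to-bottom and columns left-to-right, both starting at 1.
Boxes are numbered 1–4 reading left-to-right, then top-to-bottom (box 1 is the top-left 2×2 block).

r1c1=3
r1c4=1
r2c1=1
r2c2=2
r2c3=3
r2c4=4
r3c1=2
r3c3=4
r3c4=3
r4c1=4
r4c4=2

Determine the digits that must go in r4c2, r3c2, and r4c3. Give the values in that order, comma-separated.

3,1,1

For r4c2:
  Consider where 3 can go in box 3.
  r3c2 is out (row 3 already has a 3).
  So the only cell in box 3 that can hold 3 is r4c2.
  So r4c2 = 3.
For r3c2:
  Row 3 already contains {2, 3, 4}.
  Column 2 already contains {2}.
  Its 2×2 block (box 3) already contains {2, 4}.
  The only value from 1–4 not eliminated is 1, so r3c2 = 1.
For r4c3:
  Row 4 already contains {2, 4}.
  Column 3 already contains {3, 4}.
  Its 2×2 block (box 4) already contains {2, 3, 4}.
  The only value from 1–4 not eliminated is 1, so r4c3 = 1.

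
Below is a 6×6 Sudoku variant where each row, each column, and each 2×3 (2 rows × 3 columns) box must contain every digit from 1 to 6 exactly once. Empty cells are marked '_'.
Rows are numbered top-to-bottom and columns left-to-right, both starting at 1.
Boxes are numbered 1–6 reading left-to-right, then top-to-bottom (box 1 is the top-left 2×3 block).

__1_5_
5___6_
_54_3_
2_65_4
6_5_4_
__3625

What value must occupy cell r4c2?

3

Cell r4c2 itself could take any of {1, 3} by direct elimination.
Consider where 3 can go in row 4.
r4c5 is out (column 5 already has a 3).
So the only cell in row 4 that can hold 3 is r4c2.
Therefore r4c2 = 3.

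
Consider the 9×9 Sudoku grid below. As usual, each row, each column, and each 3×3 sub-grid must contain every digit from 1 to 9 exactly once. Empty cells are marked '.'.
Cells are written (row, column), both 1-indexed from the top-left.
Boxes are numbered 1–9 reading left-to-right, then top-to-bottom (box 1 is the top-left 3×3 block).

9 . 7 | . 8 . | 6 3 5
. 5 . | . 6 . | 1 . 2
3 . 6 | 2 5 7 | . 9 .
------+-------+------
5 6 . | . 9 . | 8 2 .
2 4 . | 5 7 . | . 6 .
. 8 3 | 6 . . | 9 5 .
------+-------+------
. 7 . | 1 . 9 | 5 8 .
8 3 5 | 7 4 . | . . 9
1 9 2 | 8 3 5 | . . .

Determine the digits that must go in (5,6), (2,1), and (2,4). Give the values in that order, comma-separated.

8,4,9

For (5,6):
  Consider where 8 can go in row 5.
  (5,3) is out (box 4 already has a 8).
  (5,7) is out (column 7 already has a 8).
  (5,9) is out (box 6 already has a 8).
  So the only cell in row 5 that can hold 8 is (5,6).
  So (5,6) = 8.
For (2,1):
  Row 2 already contains {1, 2, 5, 6}.
  Column 1 already contains {1, 2, 3, 5, 8, 9}.
  Its 3×3 block (box 1) already contains {3, 5, 6, 7, 9}.
  The only value from 1–9 not eliminated is 4, so (2,1) = 4.
For (2,4):
  Consider where 9 can go in row 2.
  (2,1) is out (column 1 already has a 9).
  (2,3) is out (box 1 already has a 9).
  (2,6) is out (column 6 already has a 9).
  (2,8) is out (column 8 already has a 9).
  So the only cell in row 2 that can hold 9 is (2,4).
  So (2,4) = 9.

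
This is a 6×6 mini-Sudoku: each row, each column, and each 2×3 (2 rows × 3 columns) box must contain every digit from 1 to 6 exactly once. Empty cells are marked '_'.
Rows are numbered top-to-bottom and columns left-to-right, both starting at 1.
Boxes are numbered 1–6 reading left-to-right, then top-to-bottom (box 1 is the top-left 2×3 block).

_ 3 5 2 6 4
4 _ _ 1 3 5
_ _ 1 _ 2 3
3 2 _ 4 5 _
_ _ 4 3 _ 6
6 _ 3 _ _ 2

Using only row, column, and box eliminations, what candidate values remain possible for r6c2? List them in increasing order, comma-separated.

1,5

Row 6 already contains {2, 3, 6}.
Column 2 already contains {2, 3}.
Its 2×3 block (box 5) already contains {3, 4, 6}.
Removing those from 1–6 leaves {1, 5} as the candidates for r6c2.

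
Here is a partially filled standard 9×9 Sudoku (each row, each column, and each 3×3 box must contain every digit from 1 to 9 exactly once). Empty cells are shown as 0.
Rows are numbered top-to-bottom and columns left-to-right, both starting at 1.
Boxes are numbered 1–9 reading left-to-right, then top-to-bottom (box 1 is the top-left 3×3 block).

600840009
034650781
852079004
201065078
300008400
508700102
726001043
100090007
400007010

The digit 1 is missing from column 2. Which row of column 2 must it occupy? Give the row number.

Consider where 1 can go in column 2.
r4c2 is out (row 4 already has a 1).
r5c2 is out (box 4 already has a 1).
r6c2 is out (row 6 already has a 1).
r8c2 is out (row 8 already has a 1).
r9c2 is out (row 9 already has a 1).
So the only cell in column 2 that can hold 1 is r1c2.
That is row 1.

1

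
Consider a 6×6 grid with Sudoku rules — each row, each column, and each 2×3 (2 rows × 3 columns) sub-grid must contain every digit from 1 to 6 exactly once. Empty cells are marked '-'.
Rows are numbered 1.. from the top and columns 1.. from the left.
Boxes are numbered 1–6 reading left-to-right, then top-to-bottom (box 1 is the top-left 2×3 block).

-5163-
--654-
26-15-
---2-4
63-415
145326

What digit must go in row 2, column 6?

1

Cell row 2, column 6 itself could take any of {1, 2} by direct elimination.
Consider where 1 can go in column 6.
row 1, column 6 is out (row 1 already has a 1).
row 3, column 6 is out (row 3 already has a 1).
So the only cell in column 6 that can hold 1 is row 2, column 6.
Therefore row 2, column 6 = 1.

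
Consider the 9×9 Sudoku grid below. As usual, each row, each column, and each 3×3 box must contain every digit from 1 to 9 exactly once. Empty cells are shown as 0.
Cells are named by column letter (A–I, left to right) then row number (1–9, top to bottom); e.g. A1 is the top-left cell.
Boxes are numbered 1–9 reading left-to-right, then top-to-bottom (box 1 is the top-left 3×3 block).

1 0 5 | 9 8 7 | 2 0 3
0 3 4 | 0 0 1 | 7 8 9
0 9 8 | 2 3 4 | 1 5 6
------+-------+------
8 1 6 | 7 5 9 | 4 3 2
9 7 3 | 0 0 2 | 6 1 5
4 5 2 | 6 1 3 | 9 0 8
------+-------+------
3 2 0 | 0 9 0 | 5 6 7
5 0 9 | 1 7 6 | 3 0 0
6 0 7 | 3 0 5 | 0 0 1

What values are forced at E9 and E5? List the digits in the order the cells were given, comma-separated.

For E9:
  Consider where 2 can go in box 8.
  D7 is out (row 7 already has a 2).
  F7 is out (row 7 already has a 2).
  So the only cell in box 8 that can hold 2 is E9.
  So E9 = 2.
For E5:
  Row 5 already contains {1, 2, 3, 5, 6, 7, 9}.
  Column E already contains {1, 3, 5, 7, 8, 9}.
  Its 3×3 block (box 5) already contains {1, 2, 3, 5, 6, 7, 9}.
  The only value from 1–9 not eliminated is 4, so E5 = 4.

2,4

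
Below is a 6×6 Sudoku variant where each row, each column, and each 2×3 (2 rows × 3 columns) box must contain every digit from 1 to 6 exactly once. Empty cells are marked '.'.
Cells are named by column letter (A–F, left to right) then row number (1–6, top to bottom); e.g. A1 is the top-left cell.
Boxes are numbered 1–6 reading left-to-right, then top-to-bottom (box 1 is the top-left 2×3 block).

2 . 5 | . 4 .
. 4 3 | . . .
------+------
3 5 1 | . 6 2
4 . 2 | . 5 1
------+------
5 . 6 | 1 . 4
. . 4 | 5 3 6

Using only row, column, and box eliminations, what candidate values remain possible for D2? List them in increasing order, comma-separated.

2,6

Row 2 already contains {3, 4}.
Column D already contains {1, 5}.
Its 2×3 block (box 2) already contains {4}.
Removing those from 1–6 leaves {2, 6} as the candidates for D2.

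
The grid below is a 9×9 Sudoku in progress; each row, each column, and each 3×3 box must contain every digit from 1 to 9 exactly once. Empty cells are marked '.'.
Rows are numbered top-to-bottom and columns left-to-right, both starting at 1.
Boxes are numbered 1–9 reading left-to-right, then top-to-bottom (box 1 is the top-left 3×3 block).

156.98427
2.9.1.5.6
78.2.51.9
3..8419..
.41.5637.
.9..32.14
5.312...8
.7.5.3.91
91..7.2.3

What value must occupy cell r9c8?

Cell r9c8 itself could take any of {4, 5, 6} by direct elimination.
Consider where 5 can go in row 9.
r9c3 is out (box 7 already has a 5).
r9c4 is out (column 4 already has a 5).
r9c6 is out (column 6 already has a 5).
So the only cell in row 9 that can hold 5 is r9c8.
Therefore r9c8 = 5.

5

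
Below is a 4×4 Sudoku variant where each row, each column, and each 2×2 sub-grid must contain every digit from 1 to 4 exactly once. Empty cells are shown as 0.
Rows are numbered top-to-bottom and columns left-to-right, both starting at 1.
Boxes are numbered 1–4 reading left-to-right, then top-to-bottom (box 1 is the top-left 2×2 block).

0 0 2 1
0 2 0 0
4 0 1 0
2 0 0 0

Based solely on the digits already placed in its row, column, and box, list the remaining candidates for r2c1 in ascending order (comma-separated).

Row 2 already contains {2}.
Column 1 already contains {2, 4}.
Its 2×2 block (box 1) already contains {2}.
Removing those from 1–4 leaves {1, 3} as the candidates for r2c1.

1,3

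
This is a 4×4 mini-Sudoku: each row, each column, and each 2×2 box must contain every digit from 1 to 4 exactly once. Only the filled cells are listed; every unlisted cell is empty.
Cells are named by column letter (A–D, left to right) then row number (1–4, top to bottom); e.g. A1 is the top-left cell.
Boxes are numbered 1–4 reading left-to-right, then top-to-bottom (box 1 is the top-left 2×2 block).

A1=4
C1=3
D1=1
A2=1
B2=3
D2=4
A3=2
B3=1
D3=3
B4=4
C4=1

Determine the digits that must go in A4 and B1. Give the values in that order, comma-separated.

For A4:
  Row 4 already contains {1, 4}.
  Column A already contains {1, 2, 4}.
  Its 2×2 block (box 3) already contains {1, 2, 4}.
  The only value from 1–4 not eliminated is 3, so A4 = 3.
For B1:
  Row 1 already contains {1, 3, 4}.
  Column B already contains {1, 3, 4}.
  Its 2×2 block (box 1) already contains {1, 3, 4}.
  The only value from 1–4 not eliminated is 2, so B1 = 2.

3,2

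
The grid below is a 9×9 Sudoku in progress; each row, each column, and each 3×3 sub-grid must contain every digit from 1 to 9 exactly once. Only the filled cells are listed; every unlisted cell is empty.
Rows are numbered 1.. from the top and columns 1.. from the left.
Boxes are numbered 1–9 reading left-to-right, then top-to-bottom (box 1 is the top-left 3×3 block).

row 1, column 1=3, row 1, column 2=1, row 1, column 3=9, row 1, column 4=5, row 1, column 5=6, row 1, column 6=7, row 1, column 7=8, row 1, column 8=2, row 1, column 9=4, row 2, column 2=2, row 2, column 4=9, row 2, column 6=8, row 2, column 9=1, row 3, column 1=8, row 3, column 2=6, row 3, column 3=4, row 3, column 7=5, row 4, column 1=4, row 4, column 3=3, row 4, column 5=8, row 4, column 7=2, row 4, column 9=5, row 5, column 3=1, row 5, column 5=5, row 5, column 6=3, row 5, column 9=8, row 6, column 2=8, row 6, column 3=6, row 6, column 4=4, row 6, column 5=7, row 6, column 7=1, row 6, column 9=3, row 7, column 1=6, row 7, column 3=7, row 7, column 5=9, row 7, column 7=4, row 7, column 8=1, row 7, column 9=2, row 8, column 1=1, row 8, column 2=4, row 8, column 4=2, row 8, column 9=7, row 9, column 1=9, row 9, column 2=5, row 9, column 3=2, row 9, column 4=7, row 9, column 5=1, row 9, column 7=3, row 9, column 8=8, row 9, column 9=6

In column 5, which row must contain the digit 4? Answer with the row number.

Consider where 4 can go in column 5.
row 3, column 5 is out (row 3 already has a 4).
row 8, column 5 is out (row 8 already has a 4).
So the only cell in column 5 that can hold 4 is row 2, column 5.
That is row 2.

2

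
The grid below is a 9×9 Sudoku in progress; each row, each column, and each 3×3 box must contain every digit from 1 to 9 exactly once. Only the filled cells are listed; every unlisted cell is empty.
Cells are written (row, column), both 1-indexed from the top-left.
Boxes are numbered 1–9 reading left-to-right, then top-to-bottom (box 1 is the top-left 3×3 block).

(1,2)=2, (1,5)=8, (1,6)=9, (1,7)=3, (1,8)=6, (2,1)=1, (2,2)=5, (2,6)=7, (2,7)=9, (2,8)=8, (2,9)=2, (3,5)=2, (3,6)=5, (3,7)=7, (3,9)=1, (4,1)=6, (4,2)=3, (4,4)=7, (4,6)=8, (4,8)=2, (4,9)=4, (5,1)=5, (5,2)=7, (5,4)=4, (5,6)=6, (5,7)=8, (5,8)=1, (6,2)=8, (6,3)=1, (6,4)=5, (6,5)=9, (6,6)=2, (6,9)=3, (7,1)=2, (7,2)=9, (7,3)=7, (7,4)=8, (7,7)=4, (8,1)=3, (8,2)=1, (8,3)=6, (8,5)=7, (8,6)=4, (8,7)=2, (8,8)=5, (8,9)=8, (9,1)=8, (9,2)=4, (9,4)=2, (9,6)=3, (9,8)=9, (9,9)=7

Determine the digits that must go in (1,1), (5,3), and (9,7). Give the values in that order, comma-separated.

7,2,1

For (1,1):
  Consider where 7 can go in row 1.
  (1,3) is out (column 3 already has a 7).
  (1,4) is out (column 4 already has a 7).
  (1,9) is out (column 9 already has a 7).
  So the only cell in row 1 that can hold 7 is (1,1).
  So (1,1) = 7.
For (5,3):
  Consider where 2 can go in column 3.
  (1,3) is out (row 1 already has a 2).
  (2,3) is out (row 2 already has a 2).
  (3,3) is out (row 3 already has a 2).
  (4,3) is out (row 4 already has a 2).
  (9,3) is out (row 9 already has a 2).
  So the only cell in column 3 that can hold 2 is (5,3).
  So (5,3) = 2.
For (9,7):
  Consider where 1 can go in box 9.
  (7,8) is out (column 8 already has a 1).
  (7,9) is out (column 9 already has a 1).
  So the only cell in box 9 that can hold 1 is (9,7).
  So (9,7) = 1.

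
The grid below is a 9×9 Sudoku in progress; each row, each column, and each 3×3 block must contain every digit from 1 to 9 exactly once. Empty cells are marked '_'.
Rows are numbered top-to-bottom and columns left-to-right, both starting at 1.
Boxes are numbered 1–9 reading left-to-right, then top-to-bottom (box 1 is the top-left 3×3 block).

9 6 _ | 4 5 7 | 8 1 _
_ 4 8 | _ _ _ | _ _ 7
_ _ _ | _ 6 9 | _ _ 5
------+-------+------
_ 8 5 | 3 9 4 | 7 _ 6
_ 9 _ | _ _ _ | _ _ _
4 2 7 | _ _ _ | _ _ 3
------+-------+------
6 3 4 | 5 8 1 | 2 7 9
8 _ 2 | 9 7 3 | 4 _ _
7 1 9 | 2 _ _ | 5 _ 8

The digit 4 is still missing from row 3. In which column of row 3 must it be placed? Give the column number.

8

Consider where 4 can go in row 3.
R3C1 is out (column 1 already has a 4).
R3C2 is out (column 2 already has a 4).
R3C3 is out (column 3 already has a 4).
R3C4 is out (column 4 already has a 4).
R3C7 is out (column 7 already has a 4).
So the only cell in row 3 that can hold 4 is R3C8.
That is column 8.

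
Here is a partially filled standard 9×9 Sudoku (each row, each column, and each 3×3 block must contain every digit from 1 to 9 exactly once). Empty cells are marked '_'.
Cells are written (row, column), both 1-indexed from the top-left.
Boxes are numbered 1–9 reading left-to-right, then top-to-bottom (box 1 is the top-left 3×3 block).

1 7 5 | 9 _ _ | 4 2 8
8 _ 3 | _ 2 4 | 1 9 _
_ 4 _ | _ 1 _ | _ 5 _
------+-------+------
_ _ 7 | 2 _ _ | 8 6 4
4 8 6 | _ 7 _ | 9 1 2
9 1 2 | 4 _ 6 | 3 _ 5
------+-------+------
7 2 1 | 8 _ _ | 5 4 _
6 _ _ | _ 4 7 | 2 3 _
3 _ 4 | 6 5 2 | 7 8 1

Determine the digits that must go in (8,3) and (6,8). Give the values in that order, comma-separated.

8,7

For (8,3):
  Consider where 8 can go in box 7.
  (8,2) is out (column 2 already has a 8).
  (9,2) is out (row 9 already has a 8).
  So the only cell in box 7 that can hold 8 is (8,3).
  So (8,3) = 8.
For (6,8):
  Row 6 already contains {1, 2, 3, 4, 5, 6, 9}.
  Column 8 already contains {1, 2, 3, 4, 5, 6, 8, 9}.
  Its 3×3 block (box 6) already contains {1, 2, 3, 4, 5, 6, 8, 9}.
  The only value from 1–9 not eliminated is 7, so (6,8) = 7.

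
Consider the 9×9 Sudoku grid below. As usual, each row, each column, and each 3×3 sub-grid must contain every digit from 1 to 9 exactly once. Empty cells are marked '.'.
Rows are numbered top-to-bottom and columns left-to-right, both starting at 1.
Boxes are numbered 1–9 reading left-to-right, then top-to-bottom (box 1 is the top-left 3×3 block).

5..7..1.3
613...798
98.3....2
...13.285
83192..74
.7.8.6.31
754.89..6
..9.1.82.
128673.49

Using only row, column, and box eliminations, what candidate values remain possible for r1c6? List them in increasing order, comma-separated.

Row 1 already contains {1, 3, 5, 7}.
Column 6 already contains {3, 6, 9}.
Its 3×3 block (box 2) already contains {3, 7}.
Removing those from 1–9 leaves {2, 4, 8} as the candidates for r1c6.

2,4,8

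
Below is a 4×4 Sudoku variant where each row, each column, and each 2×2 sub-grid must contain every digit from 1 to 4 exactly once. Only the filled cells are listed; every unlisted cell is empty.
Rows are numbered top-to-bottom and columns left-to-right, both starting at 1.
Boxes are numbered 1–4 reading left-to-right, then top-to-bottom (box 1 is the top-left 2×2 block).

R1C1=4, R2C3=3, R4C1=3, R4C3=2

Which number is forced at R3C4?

Cell R3C4 itself could take any of {1, 3, 4} by direct elimination.
Consider where 3 can go in box 4.
R3C3 is out (column 3 already has a 3).
R4C4 is out (row 4 already has a 3).
So the only cell in box 4 that can hold 3 is R3C4.
Therefore R3C4 = 3.

3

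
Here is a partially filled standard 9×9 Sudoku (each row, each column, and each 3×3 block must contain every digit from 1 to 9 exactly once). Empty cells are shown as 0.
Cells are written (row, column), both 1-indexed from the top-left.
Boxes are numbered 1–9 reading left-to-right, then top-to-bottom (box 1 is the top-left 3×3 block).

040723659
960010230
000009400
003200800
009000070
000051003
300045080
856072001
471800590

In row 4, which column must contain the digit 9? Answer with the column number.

Consider where 9 can go in row 4.
(4,1) is out (column 1 already has a 9).
(4,2) is out (box 4 already has a 9).
(4,6) is out (column 6 already has a 9).
(4,8) is out (column 8 already has a 9).
(4,9) is out (column 9 already has a 9).
So the only cell in row 4 that can hold 9 is (4,5).
That is column 5.

5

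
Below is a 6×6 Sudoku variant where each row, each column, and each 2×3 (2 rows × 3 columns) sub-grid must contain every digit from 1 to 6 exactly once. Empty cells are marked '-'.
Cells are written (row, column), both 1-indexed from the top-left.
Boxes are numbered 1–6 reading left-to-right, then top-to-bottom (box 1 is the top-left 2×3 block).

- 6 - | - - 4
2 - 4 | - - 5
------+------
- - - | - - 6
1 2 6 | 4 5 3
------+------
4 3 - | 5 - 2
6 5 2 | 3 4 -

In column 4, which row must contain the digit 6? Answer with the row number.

Consider where 6 can go in column 4.
(1,4) is out (row 1 already has a 6).
(3,4) is out (row 3 already has a 6).
So the only cell in column 4 that can hold 6 is (2,4).
That is row 2.

2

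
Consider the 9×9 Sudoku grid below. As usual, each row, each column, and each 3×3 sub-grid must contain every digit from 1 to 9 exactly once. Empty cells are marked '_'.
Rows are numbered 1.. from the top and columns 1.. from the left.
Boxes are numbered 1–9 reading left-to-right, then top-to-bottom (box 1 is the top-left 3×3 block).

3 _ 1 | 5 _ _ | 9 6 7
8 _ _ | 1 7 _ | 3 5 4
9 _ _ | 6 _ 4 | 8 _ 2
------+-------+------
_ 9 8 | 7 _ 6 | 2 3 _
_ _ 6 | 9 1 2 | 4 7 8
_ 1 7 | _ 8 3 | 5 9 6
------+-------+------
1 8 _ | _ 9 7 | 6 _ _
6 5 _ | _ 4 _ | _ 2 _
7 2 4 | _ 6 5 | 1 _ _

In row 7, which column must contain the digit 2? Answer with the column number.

Consider where 2 can go in row 7.
row 7, column 3 is out (box 7 already has a 2).
row 7, column 8 is out (column 8 already has a 2).
row 7, column 9 is out (column 9 already has a 2).
So the only cell in row 7 that can hold 2 is row 7, column 4.
That is column 4.

4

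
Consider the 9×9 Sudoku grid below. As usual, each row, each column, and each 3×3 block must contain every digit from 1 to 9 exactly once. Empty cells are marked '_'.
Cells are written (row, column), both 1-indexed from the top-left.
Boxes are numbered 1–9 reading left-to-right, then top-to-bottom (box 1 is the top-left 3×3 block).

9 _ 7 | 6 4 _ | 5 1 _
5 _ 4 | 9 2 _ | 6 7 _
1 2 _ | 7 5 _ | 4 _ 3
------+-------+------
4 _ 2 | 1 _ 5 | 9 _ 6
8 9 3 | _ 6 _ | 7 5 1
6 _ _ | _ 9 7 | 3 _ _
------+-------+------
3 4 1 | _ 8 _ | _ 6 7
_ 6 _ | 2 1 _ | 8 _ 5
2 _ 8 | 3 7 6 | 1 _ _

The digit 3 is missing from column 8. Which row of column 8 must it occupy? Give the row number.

Consider where 3 can go in column 8.
(3,8) is out (row 3 already has a 3).
(4,8) is out (box 6 already has a 3).
(6,8) is out (row 6 already has a 3).
(9,8) is out (row 9 already has a 3).
So the only cell in column 8 that can hold 3 is (8,8).
That is row 8.

8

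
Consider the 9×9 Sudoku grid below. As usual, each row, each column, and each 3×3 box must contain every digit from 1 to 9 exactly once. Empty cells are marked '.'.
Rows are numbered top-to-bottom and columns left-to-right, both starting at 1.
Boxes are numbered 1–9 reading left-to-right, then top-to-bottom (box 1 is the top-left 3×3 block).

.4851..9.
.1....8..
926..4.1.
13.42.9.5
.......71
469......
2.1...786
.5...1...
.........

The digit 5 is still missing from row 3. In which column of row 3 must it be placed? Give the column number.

7

Consider where 5 can go in row 3.
R3C4 is out (column 4 already has a 5).
R3C5 is out (box 2 already has a 5).
R3C9 is out (column 9 already has a 5).
So the only cell in row 3 that can hold 5 is R3C7.
That is column 7.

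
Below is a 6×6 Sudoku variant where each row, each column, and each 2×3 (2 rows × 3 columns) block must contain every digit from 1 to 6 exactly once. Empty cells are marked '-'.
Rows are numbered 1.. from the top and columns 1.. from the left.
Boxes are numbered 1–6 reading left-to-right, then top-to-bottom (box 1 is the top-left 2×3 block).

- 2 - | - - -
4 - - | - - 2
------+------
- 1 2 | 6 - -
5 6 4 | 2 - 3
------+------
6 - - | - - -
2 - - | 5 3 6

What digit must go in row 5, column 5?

2

Cell row 5, column 5 itself could take any of {1, 2, 4} by direct elimination.
Consider where 2 can go in box 6.
row 5, column 4 is out (column 4 already has a 2).
row 5, column 6 is out (column 6 already has a 2).
So the only cell in box 6 that can hold 2 is row 5, column 5.
Therefore row 5, column 5 = 2.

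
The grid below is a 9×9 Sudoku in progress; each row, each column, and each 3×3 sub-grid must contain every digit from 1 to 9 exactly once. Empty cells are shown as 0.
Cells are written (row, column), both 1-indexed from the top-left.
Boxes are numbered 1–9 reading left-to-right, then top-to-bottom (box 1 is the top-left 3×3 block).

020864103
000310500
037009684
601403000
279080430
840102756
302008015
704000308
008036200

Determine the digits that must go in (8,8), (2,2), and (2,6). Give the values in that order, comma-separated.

For (8,8):
  Consider where 6 can go in box 9.
  (7,7) is out (column 7 already has a 6).
  (9,8) is out (row 9 already has a 6).
  (9,9) is out (row 9 already has a 6).
  So the only cell in box 9 that can hold 6 is (8,8).
  So (8,8) = 6.
For (2,2):
  Consider where 8 can go in column 2.
  (4,2) is out (box 4 already has a 8).
  (7,2) is out (row 7 already has a 8).
  (8,2) is out (row 8 already has a 8).
  (9,2) is out (row 9 already has a 8).
  So the only cell in column 2 that can hold 8 is (2,2).
  So (2,2) = 8.
For (2,6):
  Row 2 already contains {1, 3, 5}.
  Column 6 already contains {2, 3, 4, 6, 8, 9}.
  Its 3×3 block (box 2) already contains {1, 3, 4, 6, 8, 9}.
  The only value from 1–9 not eliminated is 7, so (2,6) = 7.

6,8,7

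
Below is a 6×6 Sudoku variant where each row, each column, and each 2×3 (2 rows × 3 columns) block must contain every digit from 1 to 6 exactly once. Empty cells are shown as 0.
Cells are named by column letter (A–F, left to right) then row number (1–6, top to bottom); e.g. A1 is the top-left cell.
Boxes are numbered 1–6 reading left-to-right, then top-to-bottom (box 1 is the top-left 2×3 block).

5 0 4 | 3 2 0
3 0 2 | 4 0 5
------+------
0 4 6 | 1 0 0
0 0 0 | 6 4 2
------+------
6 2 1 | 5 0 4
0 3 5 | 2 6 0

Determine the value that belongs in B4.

5

Cell B4 itself could take any of {1, 5} by direct elimination.
Consider where 5 can go in row 4.
A4 is out (column A already has a 5).
C4 is out (column C already has a 5).
So the only cell in row 4 that can hold 5 is B4.
Therefore B4 = 5.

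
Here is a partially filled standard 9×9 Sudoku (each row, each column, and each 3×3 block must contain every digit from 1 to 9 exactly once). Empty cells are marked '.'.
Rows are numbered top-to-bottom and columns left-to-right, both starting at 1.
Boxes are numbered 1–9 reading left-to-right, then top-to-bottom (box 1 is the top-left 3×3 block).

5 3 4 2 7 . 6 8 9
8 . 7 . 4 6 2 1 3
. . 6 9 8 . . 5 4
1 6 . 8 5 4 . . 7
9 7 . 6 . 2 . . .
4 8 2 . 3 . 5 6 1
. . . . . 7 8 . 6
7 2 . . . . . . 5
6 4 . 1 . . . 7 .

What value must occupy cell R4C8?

2

Cell R4C8 itself could take any of {2, 3, 9} by direct elimination.
Consider where 2 can go in row 4.
R4C3 is out (column 3 already has a 2).
R4C7 is out (column 7 already has a 2).
So the only cell in row 4 that can hold 2 is R4C8.
Therefore R4C8 = 2.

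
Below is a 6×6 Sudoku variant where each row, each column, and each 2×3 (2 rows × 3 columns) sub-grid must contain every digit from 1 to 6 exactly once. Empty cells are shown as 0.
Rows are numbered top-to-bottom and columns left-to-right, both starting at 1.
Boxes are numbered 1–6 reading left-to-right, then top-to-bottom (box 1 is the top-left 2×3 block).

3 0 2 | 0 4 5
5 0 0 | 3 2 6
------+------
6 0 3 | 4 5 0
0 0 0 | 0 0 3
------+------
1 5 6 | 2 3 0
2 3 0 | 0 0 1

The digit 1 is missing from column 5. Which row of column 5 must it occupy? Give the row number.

4

Consider where 1 can go in column 5.
r6c5 is out (row 6 already has a 1).
So the only cell in column 5 that can hold 1 is r4c5.
That is row 4.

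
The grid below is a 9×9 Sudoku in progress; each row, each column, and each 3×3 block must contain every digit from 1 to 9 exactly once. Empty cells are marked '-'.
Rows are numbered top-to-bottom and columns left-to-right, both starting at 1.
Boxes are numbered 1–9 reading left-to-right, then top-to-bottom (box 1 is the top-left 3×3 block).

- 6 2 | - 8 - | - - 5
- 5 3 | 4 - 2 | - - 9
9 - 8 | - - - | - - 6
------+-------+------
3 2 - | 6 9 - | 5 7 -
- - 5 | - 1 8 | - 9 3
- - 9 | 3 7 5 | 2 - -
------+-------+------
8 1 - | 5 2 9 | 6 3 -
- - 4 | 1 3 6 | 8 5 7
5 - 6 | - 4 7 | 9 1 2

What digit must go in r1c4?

9

Cell r1c4 itself could take any of {7, 9} by direct elimination.
Consider where 9 can go in column 4.
r3c4 is out (row 3 already has a 9).
r5c4 is out (row 5 already has a 9).
r9c4 is out (row 9 already has a 9).
So the only cell in column 4 that can hold 9 is r1c4.
Therefore r1c4 = 9.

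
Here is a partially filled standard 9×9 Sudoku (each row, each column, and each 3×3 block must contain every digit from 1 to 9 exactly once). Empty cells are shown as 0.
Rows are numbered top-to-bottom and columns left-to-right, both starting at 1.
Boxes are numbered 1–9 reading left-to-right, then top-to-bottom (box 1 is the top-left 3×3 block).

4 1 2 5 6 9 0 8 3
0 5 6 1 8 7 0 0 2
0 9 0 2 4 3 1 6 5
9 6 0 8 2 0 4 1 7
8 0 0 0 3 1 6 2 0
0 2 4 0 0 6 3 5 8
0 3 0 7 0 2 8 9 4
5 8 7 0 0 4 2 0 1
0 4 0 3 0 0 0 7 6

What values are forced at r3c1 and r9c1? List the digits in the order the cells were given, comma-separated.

For r3c1:
  Row 3 already contains {1, 2, 3, 4, 5, 6, 9}.
  Column 1 already contains {4, 5, 8, 9}.
  Its 3×3 block (box 1) already contains {1, 2, 4, 5, 6, 9}.
  The only value from 1–9 not eliminated is 7, so r3c1 = 7.
For r9c1:
  Consider where 2 can go in box 7.
  r7c1 is out (row 7 already has a 2).
  r7c3 is out (row 7 already has a 2).
  r9c3 is out (column 3 already has a 2).
  So the only cell in box 7 that can hold 2 is r9c1.
  So r9c1 = 2.

7,2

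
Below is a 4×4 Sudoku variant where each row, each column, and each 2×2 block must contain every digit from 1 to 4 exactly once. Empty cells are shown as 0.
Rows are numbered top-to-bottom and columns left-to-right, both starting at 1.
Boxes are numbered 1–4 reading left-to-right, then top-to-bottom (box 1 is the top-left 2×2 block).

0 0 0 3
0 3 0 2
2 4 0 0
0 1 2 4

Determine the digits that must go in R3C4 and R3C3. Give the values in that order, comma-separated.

For R3C4:
  Row 3 already contains {2, 4}.
  Column 4 already contains {2, 3, 4}.
  Its 2×2 block (box 4) already contains {2, 4}.
  The only value from 1–4 not eliminated is 1, so R3C4 = 1.
For R3C3:
  Consider where 3 can go in column 3.
  R1C3 is out (row 1 already has a 3).
  R2C3 is out (row 2 already has a 3).
  So the only cell in column 3 that can hold 3 is R3C3.
  So R3C3 = 3.

1,3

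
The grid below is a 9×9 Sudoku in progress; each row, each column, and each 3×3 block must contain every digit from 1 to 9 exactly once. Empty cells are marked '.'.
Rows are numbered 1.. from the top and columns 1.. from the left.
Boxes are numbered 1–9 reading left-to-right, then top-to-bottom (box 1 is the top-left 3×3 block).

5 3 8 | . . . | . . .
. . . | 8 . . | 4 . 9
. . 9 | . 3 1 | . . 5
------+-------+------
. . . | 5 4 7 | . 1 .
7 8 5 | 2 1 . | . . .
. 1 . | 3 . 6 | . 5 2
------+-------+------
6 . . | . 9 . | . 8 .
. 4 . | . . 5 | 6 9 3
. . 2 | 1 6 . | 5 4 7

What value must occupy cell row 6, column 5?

8

Row 6 already contains {1, 2, 3, 5, 6}.
Column 5 already contains {1, 3, 4, 6, 9}.
Its 3×3 block (box 5) already contains {1, 2, 3, 4, 5, 6, 7}.
The only value from 1–9 not eliminated is 8, so row 6, column 5 = 8.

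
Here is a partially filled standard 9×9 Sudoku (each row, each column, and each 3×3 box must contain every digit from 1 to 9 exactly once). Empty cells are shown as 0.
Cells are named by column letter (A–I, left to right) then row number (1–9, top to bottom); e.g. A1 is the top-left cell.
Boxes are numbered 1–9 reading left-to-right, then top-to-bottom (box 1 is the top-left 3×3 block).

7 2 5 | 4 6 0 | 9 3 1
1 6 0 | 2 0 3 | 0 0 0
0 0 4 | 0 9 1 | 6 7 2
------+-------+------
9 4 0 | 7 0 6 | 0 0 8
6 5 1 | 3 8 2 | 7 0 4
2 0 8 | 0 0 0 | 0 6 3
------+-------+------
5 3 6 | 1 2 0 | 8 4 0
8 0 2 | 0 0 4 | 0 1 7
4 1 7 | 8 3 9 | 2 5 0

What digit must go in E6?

Cell E6 itself could take any of {1, 4, 5} by direct elimination.
Consider where 4 can go in row 6.
B6 is out (column B already has a 4).
D6 is out (column D already has a 4).
F6 is out (column F already has a 4).
G6 is out (box 6 already has a 4).
So the only cell in row 6 that can hold 4 is E6.
Therefore E6 = 4.

4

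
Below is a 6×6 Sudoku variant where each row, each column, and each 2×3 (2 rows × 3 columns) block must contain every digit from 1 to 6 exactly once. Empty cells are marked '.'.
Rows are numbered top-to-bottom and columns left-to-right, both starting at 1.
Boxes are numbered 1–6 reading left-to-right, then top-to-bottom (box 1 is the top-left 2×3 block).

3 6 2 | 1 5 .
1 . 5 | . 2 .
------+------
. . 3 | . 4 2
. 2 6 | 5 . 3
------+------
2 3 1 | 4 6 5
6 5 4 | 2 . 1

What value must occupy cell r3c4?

6

Row 3 already contains {2, 3, 4}.
Column 4 already contains {1, 2, 4, 5}.
Its 2×3 block (box 4) already contains {2, 3, 4, 5}.
The only value from 1–6 not eliminated is 6, so r3c4 = 6.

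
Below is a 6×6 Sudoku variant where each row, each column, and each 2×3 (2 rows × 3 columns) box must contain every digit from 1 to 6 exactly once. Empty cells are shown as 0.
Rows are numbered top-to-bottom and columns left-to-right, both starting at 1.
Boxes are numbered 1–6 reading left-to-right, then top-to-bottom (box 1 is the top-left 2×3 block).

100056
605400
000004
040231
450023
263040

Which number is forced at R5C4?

6

Cell R5C4 itself could take any of {1, 6} by direct elimination.
Consider where 6 can go in box 6.
R6C4 is out (row 6 already has a 6).
R6C6 is out (row 6 already has a 6).
So the only cell in box 6 that can hold 6 is R5C4.
Therefore R5C4 = 6.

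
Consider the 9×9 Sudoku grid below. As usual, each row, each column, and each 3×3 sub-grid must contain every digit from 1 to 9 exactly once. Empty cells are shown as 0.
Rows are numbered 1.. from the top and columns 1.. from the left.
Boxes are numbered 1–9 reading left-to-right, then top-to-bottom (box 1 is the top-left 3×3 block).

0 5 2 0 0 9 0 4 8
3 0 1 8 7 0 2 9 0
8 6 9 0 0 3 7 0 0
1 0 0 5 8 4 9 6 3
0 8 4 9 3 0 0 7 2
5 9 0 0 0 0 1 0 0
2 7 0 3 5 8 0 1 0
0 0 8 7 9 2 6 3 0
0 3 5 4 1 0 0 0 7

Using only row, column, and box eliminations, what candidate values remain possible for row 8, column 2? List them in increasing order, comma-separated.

Row 8 already contains {2, 3, 6, 7, 8, 9}.
Column 2 already contains {3, 5, 6, 7, 8, 9}.
Its 3×3 block (box 7) already contains {2, 3, 5, 7, 8}.
Removing those from 1–9 leaves {1, 4} as the candidates for row 8, column 2.

1,4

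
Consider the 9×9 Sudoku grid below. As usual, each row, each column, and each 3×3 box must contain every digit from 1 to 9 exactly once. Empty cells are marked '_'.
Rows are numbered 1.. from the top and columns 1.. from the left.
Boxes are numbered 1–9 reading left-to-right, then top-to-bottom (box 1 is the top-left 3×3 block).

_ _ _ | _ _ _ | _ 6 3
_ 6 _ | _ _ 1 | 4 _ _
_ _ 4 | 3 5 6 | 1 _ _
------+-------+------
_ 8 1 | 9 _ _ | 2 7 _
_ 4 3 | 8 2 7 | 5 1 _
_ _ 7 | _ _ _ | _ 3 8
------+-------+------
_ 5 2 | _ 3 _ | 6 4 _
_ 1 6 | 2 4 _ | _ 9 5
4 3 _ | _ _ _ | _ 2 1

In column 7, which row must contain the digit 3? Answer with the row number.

8

Consider where 3 can go in column 7.
row 1, column 7 is out (row 1 already has a 3).
row 6, column 7 is out (row 6 already has a 3).
row 9, column 7 is out (row 9 already has a 3).
So the only cell in column 7 that can hold 3 is row 8, column 7.
That is row 8.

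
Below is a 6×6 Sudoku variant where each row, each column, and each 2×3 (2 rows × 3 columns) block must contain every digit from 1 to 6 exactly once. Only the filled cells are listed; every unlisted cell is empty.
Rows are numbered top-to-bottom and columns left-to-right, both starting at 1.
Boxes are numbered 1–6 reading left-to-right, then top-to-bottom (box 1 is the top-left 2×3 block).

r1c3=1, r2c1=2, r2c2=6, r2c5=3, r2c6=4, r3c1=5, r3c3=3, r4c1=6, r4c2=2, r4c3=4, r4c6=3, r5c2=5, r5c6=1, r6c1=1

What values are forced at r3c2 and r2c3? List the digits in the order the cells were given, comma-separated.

For r3c2:
  Row 3 already contains {3, 5}.
  Column 2 already contains {2, 5, 6}.
  Its 2×3 block (box 3) already contains {2, 3, 4, 5, 6}.
  The only value from 1–6 not eliminated is 1, so r3c2 = 1.
For r2c3:
  Row 2 already contains {2, 3, 4, 6}.
  Column 3 already contains {1, 3, 4}.
  Its 2×3 block (box 1) already contains {1, 2, 6}.
  The only value from 1–6 not eliminated is 5, so r2c3 = 5.

1,5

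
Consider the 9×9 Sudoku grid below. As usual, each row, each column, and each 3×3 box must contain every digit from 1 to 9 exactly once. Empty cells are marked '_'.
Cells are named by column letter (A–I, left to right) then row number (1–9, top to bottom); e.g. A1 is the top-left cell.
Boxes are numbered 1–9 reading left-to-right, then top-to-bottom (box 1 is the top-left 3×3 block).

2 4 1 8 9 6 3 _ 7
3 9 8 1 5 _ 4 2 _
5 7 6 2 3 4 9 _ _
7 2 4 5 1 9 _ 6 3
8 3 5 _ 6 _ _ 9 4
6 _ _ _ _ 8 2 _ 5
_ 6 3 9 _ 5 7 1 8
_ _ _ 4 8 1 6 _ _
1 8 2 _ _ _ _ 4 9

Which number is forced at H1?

Row 1 already contains {1, 2, 3, 4, 6, 7, 8, 9}.
Column H already contains {1, 2, 4, 6, 9}.
Its 3×3 block (box 3) already contains {2, 3, 4, 7, 9}.
The only value from 1–9 not eliminated is 5, so H1 = 5.

5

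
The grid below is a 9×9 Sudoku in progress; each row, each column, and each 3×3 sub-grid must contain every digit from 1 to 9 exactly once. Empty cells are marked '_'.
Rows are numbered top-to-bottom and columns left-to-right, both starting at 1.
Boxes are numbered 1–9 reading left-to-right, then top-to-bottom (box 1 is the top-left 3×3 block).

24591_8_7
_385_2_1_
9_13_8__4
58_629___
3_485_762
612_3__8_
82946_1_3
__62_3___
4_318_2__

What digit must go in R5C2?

Row 5 already contains {2, 3, 4, 5, 6, 7, 8}.
Column 2 already contains {1, 2, 3, 4, 8}.
Its 3×3 block (box 4) already contains {1, 2, 3, 4, 5, 6, 8}.
The only value from 1–9 not eliminated is 9, so R5C2 = 9.

9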